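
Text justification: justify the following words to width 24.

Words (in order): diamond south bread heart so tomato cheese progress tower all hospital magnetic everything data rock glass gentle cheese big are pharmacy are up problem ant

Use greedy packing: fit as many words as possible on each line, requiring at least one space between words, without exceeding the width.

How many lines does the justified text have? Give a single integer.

Line 1: ['diamond', 'south', 'bread'] (min_width=19, slack=5)
Line 2: ['heart', 'so', 'tomato', 'cheese'] (min_width=22, slack=2)
Line 3: ['progress', 'tower', 'all'] (min_width=18, slack=6)
Line 4: ['hospital', 'magnetic'] (min_width=17, slack=7)
Line 5: ['everything', 'data', 'rock'] (min_width=20, slack=4)
Line 6: ['glass', 'gentle', 'cheese', 'big'] (min_width=23, slack=1)
Line 7: ['are', 'pharmacy', 'are', 'up'] (min_width=19, slack=5)
Line 8: ['problem', 'ant'] (min_width=11, slack=13)
Total lines: 8

Answer: 8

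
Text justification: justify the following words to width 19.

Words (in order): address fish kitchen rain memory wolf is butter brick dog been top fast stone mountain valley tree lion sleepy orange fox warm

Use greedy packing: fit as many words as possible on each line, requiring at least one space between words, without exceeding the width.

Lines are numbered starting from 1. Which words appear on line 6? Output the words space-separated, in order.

Answer: valley tree lion

Derivation:
Line 1: ['address', 'fish'] (min_width=12, slack=7)
Line 2: ['kitchen', 'rain', 'memory'] (min_width=19, slack=0)
Line 3: ['wolf', 'is', 'butter'] (min_width=14, slack=5)
Line 4: ['brick', 'dog', 'been', 'top'] (min_width=18, slack=1)
Line 5: ['fast', 'stone', 'mountain'] (min_width=19, slack=0)
Line 6: ['valley', 'tree', 'lion'] (min_width=16, slack=3)
Line 7: ['sleepy', 'orange', 'fox'] (min_width=17, slack=2)
Line 8: ['warm'] (min_width=4, slack=15)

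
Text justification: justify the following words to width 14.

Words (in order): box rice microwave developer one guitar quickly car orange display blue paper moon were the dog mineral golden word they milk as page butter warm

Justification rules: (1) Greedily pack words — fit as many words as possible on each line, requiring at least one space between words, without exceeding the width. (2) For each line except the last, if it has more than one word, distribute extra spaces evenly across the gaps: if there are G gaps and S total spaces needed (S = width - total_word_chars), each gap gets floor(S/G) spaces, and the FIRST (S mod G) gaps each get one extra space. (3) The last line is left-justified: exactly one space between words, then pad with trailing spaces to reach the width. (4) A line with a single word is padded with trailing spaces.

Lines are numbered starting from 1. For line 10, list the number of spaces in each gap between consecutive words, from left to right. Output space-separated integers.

Line 1: ['box', 'rice'] (min_width=8, slack=6)
Line 2: ['microwave'] (min_width=9, slack=5)
Line 3: ['developer', 'one'] (min_width=13, slack=1)
Line 4: ['guitar', 'quickly'] (min_width=14, slack=0)
Line 5: ['car', 'orange'] (min_width=10, slack=4)
Line 6: ['display', 'blue'] (min_width=12, slack=2)
Line 7: ['paper', 'moon'] (min_width=10, slack=4)
Line 8: ['were', 'the', 'dog'] (min_width=12, slack=2)
Line 9: ['mineral', 'golden'] (min_width=14, slack=0)
Line 10: ['word', 'they', 'milk'] (min_width=14, slack=0)
Line 11: ['as', 'page', 'butter'] (min_width=14, slack=0)
Line 12: ['warm'] (min_width=4, slack=10)

Answer: 1 1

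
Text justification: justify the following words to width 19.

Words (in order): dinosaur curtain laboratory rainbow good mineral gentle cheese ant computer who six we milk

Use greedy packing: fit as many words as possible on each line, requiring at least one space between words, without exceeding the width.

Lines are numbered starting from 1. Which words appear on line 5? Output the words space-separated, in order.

Line 1: ['dinosaur', 'curtain'] (min_width=16, slack=3)
Line 2: ['laboratory', 'rainbow'] (min_width=18, slack=1)
Line 3: ['good', 'mineral', 'gentle'] (min_width=19, slack=0)
Line 4: ['cheese', 'ant', 'computer'] (min_width=19, slack=0)
Line 5: ['who', 'six', 'we', 'milk'] (min_width=15, slack=4)

Answer: who six we milk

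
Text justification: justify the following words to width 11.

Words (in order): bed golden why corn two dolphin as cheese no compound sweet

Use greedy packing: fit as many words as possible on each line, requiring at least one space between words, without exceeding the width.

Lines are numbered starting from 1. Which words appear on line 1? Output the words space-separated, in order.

Answer: bed golden

Derivation:
Line 1: ['bed', 'golden'] (min_width=10, slack=1)
Line 2: ['why', 'corn'] (min_width=8, slack=3)
Line 3: ['two', 'dolphin'] (min_width=11, slack=0)
Line 4: ['as', 'cheese'] (min_width=9, slack=2)
Line 5: ['no', 'compound'] (min_width=11, slack=0)
Line 6: ['sweet'] (min_width=5, slack=6)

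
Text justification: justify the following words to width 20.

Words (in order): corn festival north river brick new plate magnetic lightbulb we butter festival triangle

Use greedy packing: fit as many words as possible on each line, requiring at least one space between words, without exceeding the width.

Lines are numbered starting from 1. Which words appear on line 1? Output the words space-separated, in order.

Line 1: ['corn', 'festival', 'north'] (min_width=19, slack=1)
Line 2: ['river', 'brick', 'new'] (min_width=15, slack=5)
Line 3: ['plate', 'magnetic'] (min_width=14, slack=6)
Line 4: ['lightbulb', 'we', 'butter'] (min_width=19, slack=1)
Line 5: ['festival', 'triangle'] (min_width=17, slack=3)

Answer: corn festival north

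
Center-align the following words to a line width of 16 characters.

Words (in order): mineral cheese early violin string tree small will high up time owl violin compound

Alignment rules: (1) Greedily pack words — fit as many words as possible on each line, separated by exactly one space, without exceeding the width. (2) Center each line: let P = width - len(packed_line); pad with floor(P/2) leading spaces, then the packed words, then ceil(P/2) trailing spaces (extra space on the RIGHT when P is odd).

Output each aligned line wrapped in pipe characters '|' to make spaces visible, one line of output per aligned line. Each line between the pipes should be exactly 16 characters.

Line 1: ['mineral', 'cheese'] (min_width=14, slack=2)
Line 2: ['early', 'violin'] (min_width=12, slack=4)
Line 3: ['string', 'tree'] (min_width=11, slack=5)
Line 4: ['small', 'will', 'high'] (min_width=15, slack=1)
Line 5: ['up', 'time', 'owl'] (min_width=11, slack=5)
Line 6: ['violin', 'compound'] (min_width=15, slack=1)

Answer: | mineral cheese |
|  early violin  |
|  string tree   |
|small will high |
|  up time owl   |
|violin compound |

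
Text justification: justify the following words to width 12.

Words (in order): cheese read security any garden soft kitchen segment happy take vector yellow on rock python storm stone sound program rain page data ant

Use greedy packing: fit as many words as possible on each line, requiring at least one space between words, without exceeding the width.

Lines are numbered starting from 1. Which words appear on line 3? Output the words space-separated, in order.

Line 1: ['cheese', 'read'] (min_width=11, slack=1)
Line 2: ['security', 'any'] (min_width=12, slack=0)
Line 3: ['garden', 'soft'] (min_width=11, slack=1)
Line 4: ['kitchen'] (min_width=7, slack=5)
Line 5: ['segment'] (min_width=7, slack=5)
Line 6: ['happy', 'take'] (min_width=10, slack=2)
Line 7: ['vector'] (min_width=6, slack=6)
Line 8: ['yellow', 'on'] (min_width=9, slack=3)
Line 9: ['rock', 'python'] (min_width=11, slack=1)
Line 10: ['storm', 'stone'] (min_width=11, slack=1)
Line 11: ['sound'] (min_width=5, slack=7)
Line 12: ['program', 'rain'] (min_width=12, slack=0)
Line 13: ['page', 'data'] (min_width=9, slack=3)
Line 14: ['ant'] (min_width=3, slack=9)

Answer: garden soft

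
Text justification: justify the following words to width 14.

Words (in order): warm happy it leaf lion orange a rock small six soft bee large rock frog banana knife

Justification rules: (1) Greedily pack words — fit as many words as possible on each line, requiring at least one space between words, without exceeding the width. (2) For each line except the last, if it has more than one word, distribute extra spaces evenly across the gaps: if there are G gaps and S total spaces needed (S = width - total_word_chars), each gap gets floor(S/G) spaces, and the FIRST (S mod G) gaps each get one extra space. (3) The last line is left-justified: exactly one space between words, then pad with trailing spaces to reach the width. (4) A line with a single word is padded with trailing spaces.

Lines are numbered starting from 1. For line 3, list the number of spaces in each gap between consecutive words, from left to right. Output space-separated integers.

Line 1: ['warm', 'happy', 'it'] (min_width=13, slack=1)
Line 2: ['leaf', 'lion'] (min_width=9, slack=5)
Line 3: ['orange', 'a', 'rock'] (min_width=13, slack=1)
Line 4: ['small', 'six', 'soft'] (min_width=14, slack=0)
Line 5: ['bee', 'large', 'rock'] (min_width=14, slack=0)
Line 6: ['frog', 'banana'] (min_width=11, slack=3)
Line 7: ['knife'] (min_width=5, slack=9)

Answer: 2 1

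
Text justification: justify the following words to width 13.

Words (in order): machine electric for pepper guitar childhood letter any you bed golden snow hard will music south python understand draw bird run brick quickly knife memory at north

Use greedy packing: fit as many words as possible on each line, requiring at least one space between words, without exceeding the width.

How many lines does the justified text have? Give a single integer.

Answer: 15

Derivation:
Line 1: ['machine'] (min_width=7, slack=6)
Line 2: ['electric', 'for'] (min_width=12, slack=1)
Line 3: ['pepper', 'guitar'] (min_width=13, slack=0)
Line 4: ['childhood'] (min_width=9, slack=4)
Line 5: ['letter', 'any'] (min_width=10, slack=3)
Line 6: ['you', 'bed'] (min_width=7, slack=6)
Line 7: ['golden', 'snow'] (min_width=11, slack=2)
Line 8: ['hard', 'will'] (min_width=9, slack=4)
Line 9: ['music', 'south'] (min_width=11, slack=2)
Line 10: ['python'] (min_width=6, slack=7)
Line 11: ['understand'] (min_width=10, slack=3)
Line 12: ['draw', 'bird', 'run'] (min_width=13, slack=0)
Line 13: ['brick', 'quickly'] (min_width=13, slack=0)
Line 14: ['knife', 'memory'] (min_width=12, slack=1)
Line 15: ['at', 'north'] (min_width=8, slack=5)
Total lines: 15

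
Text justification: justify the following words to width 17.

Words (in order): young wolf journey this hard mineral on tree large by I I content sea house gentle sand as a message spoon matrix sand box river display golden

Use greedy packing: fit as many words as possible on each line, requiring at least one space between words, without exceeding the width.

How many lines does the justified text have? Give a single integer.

Line 1: ['young', 'wolf'] (min_width=10, slack=7)
Line 2: ['journey', 'this', 'hard'] (min_width=17, slack=0)
Line 3: ['mineral', 'on', 'tree'] (min_width=15, slack=2)
Line 4: ['large', 'by', 'I', 'I'] (min_width=12, slack=5)
Line 5: ['content', 'sea', 'house'] (min_width=17, slack=0)
Line 6: ['gentle', 'sand', 'as', 'a'] (min_width=16, slack=1)
Line 7: ['message', 'spoon'] (min_width=13, slack=4)
Line 8: ['matrix', 'sand', 'box'] (min_width=15, slack=2)
Line 9: ['river', 'display'] (min_width=13, slack=4)
Line 10: ['golden'] (min_width=6, slack=11)
Total lines: 10

Answer: 10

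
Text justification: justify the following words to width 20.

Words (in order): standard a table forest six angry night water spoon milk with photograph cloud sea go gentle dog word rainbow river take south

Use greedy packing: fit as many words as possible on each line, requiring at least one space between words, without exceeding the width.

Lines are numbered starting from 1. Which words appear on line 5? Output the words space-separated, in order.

Line 1: ['standard', 'a', 'table'] (min_width=16, slack=4)
Line 2: ['forest', 'six', 'angry'] (min_width=16, slack=4)
Line 3: ['night', 'water', 'spoon'] (min_width=17, slack=3)
Line 4: ['milk', 'with', 'photograph'] (min_width=20, slack=0)
Line 5: ['cloud', 'sea', 'go', 'gentle'] (min_width=19, slack=1)
Line 6: ['dog', 'word', 'rainbow'] (min_width=16, slack=4)
Line 7: ['river', 'take', 'south'] (min_width=16, slack=4)

Answer: cloud sea go gentle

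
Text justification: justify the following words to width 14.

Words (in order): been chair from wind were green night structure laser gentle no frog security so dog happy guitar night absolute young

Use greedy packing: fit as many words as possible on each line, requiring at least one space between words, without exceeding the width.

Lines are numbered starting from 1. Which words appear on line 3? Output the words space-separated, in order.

Answer: green night

Derivation:
Line 1: ['been', 'chair'] (min_width=10, slack=4)
Line 2: ['from', 'wind', 'were'] (min_width=14, slack=0)
Line 3: ['green', 'night'] (min_width=11, slack=3)
Line 4: ['structure'] (min_width=9, slack=5)
Line 5: ['laser', 'gentle'] (min_width=12, slack=2)
Line 6: ['no', 'frog'] (min_width=7, slack=7)
Line 7: ['security', 'so'] (min_width=11, slack=3)
Line 8: ['dog', 'happy'] (min_width=9, slack=5)
Line 9: ['guitar', 'night'] (min_width=12, slack=2)
Line 10: ['absolute', 'young'] (min_width=14, slack=0)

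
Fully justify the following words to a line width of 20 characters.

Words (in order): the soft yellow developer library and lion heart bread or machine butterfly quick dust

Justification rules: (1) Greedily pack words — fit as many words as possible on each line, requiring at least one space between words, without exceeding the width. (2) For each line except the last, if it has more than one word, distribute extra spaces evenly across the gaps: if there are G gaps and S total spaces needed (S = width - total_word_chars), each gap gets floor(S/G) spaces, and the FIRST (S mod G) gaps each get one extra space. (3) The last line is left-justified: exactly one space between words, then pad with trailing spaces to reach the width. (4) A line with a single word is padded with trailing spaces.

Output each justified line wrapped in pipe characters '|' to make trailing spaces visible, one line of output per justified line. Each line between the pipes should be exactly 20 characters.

Answer: |the    soft   yellow|
|developer    library|
|and lion heart bread|
|or machine butterfly|
|quick dust          |

Derivation:
Line 1: ['the', 'soft', 'yellow'] (min_width=15, slack=5)
Line 2: ['developer', 'library'] (min_width=17, slack=3)
Line 3: ['and', 'lion', 'heart', 'bread'] (min_width=20, slack=0)
Line 4: ['or', 'machine', 'butterfly'] (min_width=20, slack=0)
Line 5: ['quick', 'dust'] (min_width=10, slack=10)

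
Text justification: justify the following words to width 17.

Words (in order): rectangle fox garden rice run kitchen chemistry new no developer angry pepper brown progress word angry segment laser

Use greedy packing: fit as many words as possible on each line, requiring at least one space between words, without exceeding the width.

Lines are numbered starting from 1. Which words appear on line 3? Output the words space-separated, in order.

Answer: kitchen chemistry

Derivation:
Line 1: ['rectangle', 'fox'] (min_width=13, slack=4)
Line 2: ['garden', 'rice', 'run'] (min_width=15, slack=2)
Line 3: ['kitchen', 'chemistry'] (min_width=17, slack=0)
Line 4: ['new', 'no', 'developer'] (min_width=16, slack=1)
Line 5: ['angry', 'pepper'] (min_width=12, slack=5)
Line 6: ['brown', 'progress'] (min_width=14, slack=3)
Line 7: ['word', 'angry'] (min_width=10, slack=7)
Line 8: ['segment', 'laser'] (min_width=13, slack=4)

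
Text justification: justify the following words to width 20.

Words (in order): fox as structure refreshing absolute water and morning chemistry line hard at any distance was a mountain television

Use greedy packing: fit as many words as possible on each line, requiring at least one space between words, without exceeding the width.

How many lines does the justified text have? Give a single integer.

Answer: 7

Derivation:
Line 1: ['fox', 'as', 'structure'] (min_width=16, slack=4)
Line 2: ['refreshing', 'absolute'] (min_width=19, slack=1)
Line 3: ['water', 'and', 'morning'] (min_width=17, slack=3)
Line 4: ['chemistry', 'line', 'hard'] (min_width=19, slack=1)
Line 5: ['at', 'any', 'distance', 'was'] (min_width=19, slack=1)
Line 6: ['a', 'mountain'] (min_width=10, slack=10)
Line 7: ['television'] (min_width=10, slack=10)
Total lines: 7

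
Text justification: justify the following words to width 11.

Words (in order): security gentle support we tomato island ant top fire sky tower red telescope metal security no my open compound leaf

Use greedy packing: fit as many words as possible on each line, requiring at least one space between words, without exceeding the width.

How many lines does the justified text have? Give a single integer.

Line 1: ['security'] (min_width=8, slack=3)
Line 2: ['gentle'] (min_width=6, slack=5)
Line 3: ['support', 'we'] (min_width=10, slack=1)
Line 4: ['tomato'] (min_width=6, slack=5)
Line 5: ['island', 'ant'] (min_width=10, slack=1)
Line 6: ['top', 'fire'] (min_width=8, slack=3)
Line 7: ['sky', 'tower'] (min_width=9, slack=2)
Line 8: ['red'] (min_width=3, slack=8)
Line 9: ['telescope'] (min_width=9, slack=2)
Line 10: ['metal'] (min_width=5, slack=6)
Line 11: ['security', 'no'] (min_width=11, slack=0)
Line 12: ['my', 'open'] (min_width=7, slack=4)
Line 13: ['compound'] (min_width=8, slack=3)
Line 14: ['leaf'] (min_width=4, slack=7)
Total lines: 14

Answer: 14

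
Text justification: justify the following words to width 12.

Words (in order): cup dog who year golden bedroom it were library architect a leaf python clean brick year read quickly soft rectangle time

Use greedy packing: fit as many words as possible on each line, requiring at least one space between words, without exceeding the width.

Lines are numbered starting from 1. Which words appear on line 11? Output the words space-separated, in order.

Answer: time

Derivation:
Line 1: ['cup', 'dog', 'who'] (min_width=11, slack=1)
Line 2: ['year', 'golden'] (min_width=11, slack=1)
Line 3: ['bedroom', 'it'] (min_width=10, slack=2)
Line 4: ['were', 'library'] (min_width=12, slack=0)
Line 5: ['architect', 'a'] (min_width=11, slack=1)
Line 6: ['leaf', 'python'] (min_width=11, slack=1)
Line 7: ['clean', 'brick'] (min_width=11, slack=1)
Line 8: ['year', 'read'] (min_width=9, slack=3)
Line 9: ['quickly', 'soft'] (min_width=12, slack=0)
Line 10: ['rectangle'] (min_width=9, slack=3)
Line 11: ['time'] (min_width=4, slack=8)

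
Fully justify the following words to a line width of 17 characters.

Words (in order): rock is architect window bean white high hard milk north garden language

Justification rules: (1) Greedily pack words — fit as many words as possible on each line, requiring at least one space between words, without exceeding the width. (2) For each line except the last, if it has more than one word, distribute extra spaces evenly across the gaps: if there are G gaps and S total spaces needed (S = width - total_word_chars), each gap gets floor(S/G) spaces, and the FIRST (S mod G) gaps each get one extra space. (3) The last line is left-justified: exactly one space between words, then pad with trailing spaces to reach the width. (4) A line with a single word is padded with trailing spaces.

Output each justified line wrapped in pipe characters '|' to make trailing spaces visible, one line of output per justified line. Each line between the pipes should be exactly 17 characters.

Answer: |rock is architect|
|window bean white|
|high   hard  milk|
|north      garden|
|language         |

Derivation:
Line 1: ['rock', 'is', 'architect'] (min_width=17, slack=0)
Line 2: ['window', 'bean', 'white'] (min_width=17, slack=0)
Line 3: ['high', 'hard', 'milk'] (min_width=14, slack=3)
Line 4: ['north', 'garden'] (min_width=12, slack=5)
Line 5: ['language'] (min_width=8, slack=9)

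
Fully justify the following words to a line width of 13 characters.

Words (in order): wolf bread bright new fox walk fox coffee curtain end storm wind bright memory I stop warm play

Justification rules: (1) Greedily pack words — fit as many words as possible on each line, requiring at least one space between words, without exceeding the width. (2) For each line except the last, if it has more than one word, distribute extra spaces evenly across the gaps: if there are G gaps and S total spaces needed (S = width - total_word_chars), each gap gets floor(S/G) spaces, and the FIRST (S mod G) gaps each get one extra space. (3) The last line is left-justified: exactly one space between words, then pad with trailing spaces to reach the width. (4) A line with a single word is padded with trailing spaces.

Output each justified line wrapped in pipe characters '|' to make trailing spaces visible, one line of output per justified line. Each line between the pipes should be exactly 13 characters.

Answer: |wolf    bread|
|bright    new|
|fox  walk fox|
|coffee       |
|curtain   end|
|storm    wind|
|bright memory|
|I  stop  warm|
|play         |

Derivation:
Line 1: ['wolf', 'bread'] (min_width=10, slack=3)
Line 2: ['bright', 'new'] (min_width=10, slack=3)
Line 3: ['fox', 'walk', 'fox'] (min_width=12, slack=1)
Line 4: ['coffee'] (min_width=6, slack=7)
Line 5: ['curtain', 'end'] (min_width=11, slack=2)
Line 6: ['storm', 'wind'] (min_width=10, slack=3)
Line 7: ['bright', 'memory'] (min_width=13, slack=0)
Line 8: ['I', 'stop', 'warm'] (min_width=11, slack=2)
Line 9: ['play'] (min_width=4, slack=9)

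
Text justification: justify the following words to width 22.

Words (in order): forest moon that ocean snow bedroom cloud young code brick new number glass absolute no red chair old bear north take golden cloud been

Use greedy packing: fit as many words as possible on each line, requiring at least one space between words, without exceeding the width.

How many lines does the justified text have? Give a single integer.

Answer: 7

Derivation:
Line 1: ['forest', 'moon', 'that', 'ocean'] (min_width=22, slack=0)
Line 2: ['snow', 'bedroom', 'cloud'] (min_width=18, slack=4)
Line 3: ['young', 'code', 'brick', 'new'] (min_width=20, slack=2)
Line 4: ['number', 'glass', 'absolute'] (min_width=21, slack=1)
Line 5: ['no', 'red', 'chair', 'old', 'bear'] (min_width=21, slack=1)
Line 6: ['north', 'take', 'golden'] (min_width=17, slack=5)
Line 7: ['cloud', 'been'] (min_width=10, slack=12)
Total lines: 7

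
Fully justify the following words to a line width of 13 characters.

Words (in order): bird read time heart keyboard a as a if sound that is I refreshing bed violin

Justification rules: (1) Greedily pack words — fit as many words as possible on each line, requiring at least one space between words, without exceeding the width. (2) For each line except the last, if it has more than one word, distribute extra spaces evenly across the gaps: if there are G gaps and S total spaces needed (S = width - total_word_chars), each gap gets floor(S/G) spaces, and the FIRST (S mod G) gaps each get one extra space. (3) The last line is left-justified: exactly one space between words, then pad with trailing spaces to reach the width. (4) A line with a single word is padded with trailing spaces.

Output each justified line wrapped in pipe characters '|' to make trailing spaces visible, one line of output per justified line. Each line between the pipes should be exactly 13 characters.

Line 1: ['bird', 'read'] (min_width=9, slack=4)
Line 2: ['time', 'heart'] (min_width=10, slack=3)
Line 3: ['keyboard', 'a', 'as'] (min_width=13, slack=0)
Line 4: ['a', 'if', 'sound'] (min_width=10, slack=3)
Line 5: ['that', 'is', 'I'] (min_width=9, slack=4)
Line 6: ['refreshing'] (min_width=10, slack=3)
Line 7: ['bed', 'violin'] (min_width=10, slack=3)

Answer: |bird     read|
|time    heart|
|keyboard a as|
|a   if  sound|
|that   is   I|
|refreshing   |
|bed violin   |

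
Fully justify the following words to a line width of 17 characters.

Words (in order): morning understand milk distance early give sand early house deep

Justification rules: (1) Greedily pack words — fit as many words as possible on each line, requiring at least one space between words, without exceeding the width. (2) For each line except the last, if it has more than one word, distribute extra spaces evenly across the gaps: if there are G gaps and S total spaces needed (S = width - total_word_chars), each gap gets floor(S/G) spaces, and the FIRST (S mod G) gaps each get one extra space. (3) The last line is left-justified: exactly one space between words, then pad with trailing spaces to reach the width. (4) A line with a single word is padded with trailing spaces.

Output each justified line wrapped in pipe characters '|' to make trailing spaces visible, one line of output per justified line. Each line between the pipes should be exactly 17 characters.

Answer: |morning          |
|understand   milk|
|distance    early|
|give  sand  early|
|house deep       |

Derivation:
Line 1: ['morning'] (min_width=7, slack=10)
Line 2: ['understand', 'milk'] (min_width=15, slack=2)
Line 3: ['distance', 'early'] (min_width=14, slack=3)
Line 4: ['give', 'sand', 'early'] (min_width=15, slack=2)
Line 5: ['house', 'deep'] (min_width=10, slack=7)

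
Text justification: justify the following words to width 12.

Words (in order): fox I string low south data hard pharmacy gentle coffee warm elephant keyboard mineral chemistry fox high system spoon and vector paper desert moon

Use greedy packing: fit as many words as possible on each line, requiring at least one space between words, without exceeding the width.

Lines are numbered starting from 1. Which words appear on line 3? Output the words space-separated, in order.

Line 1: ['fox', 'I', 'string'] (min_width=12, slack=0)
Line 2: ['low', 'south'] (min_width=9, slack=3)
Line 3: ['data', 'hard'] (min_width=9, slack=3)
Line 4: ['pharmacy'] (min_width=8, slack=4)
Line 5: ['gentle'] (min_width=6, slack=6)
Line 6: ['coffee', 'warm'] (min_width=11, slack=1)
Line 7: ['elephant'] (min_width=8, slack=4)
Line 8: ['keyboard'] (min_width=8, slack=4)
Line 9: ['mineral'] (min_width=7, slack=5)
Line 10: ['chemistry'] (min_width=9, slack=3)
Line 11: ['fox', 'high'] (min_width=8, slack=4)
Line 12: ['system', 'spoon'] (min_width=12, slack=0)
Line 13: ['and', 'vector'] (min_width=10, slack=2)
Line 14: ['paper', 'desert'] (min_width=12, slack=0)
Line 15: ['moon'] (min_width=4, slack=8)

Answer: data hard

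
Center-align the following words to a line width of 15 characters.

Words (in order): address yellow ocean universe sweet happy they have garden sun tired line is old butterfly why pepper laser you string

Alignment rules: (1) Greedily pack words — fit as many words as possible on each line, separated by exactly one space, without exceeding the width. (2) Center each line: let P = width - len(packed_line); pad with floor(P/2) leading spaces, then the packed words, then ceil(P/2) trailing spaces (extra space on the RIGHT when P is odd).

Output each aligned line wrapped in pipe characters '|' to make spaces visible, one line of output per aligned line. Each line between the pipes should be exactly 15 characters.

Answer: |address yellow |
|ocean universe |
|  sweet happy  |
|   they have   |
|  garden sun   |
| tired line is |
| old butterfly |
|  why pepper   |
|   laser you   |
|    string     |

Derivation:
Line 1: ['address', 'yellow'] (min_width=14, slack=1)
Line 2: ['ocean', 'universe'] (min_width=14, slack=1)
Line 3: ['sweet', 'happy'] (min_width=11, slack=4)
Line 4: ['they', 'have'] (min_width=9, slack=6)
Line 5: ['garden', 'sun'] (min_width=10, slack=5)
Line 6: ['tired', 'line', 'is'] (min_width=13, slack=2)
Line 7: ['old', 'butterfly'] (min_width=13, slack=2)
Line 8: ['why', 'pepper'] (min_width=10, slack=5)
Line 9: ['laser', 'you'] (min_width=9, slack=6)
Line 10: ['string'] (min_width=6, slack=9)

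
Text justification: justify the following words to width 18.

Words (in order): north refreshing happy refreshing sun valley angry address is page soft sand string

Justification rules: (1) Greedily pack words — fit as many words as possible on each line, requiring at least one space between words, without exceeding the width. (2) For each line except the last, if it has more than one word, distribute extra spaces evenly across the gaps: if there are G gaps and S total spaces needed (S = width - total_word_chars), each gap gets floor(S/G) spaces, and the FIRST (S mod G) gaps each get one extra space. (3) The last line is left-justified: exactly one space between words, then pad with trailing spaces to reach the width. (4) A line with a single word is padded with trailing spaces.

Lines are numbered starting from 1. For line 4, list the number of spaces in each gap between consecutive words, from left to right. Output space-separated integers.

Line 1: ['north', 'refreshing'] (min_width=16, slack=2)
Line 2: ['happy', 'refreshing'] (min_width=16, slack=2)
Line 3: ['sun', 'valley', 'angry'] (min_width=16, slack=2)
Line 4: ['address', 'is', 'page'] (min_width=15, slack=3)
Line 5: ['soft', 'sand', 'string'] (min_width=16, slack=2)

Answer: 3 2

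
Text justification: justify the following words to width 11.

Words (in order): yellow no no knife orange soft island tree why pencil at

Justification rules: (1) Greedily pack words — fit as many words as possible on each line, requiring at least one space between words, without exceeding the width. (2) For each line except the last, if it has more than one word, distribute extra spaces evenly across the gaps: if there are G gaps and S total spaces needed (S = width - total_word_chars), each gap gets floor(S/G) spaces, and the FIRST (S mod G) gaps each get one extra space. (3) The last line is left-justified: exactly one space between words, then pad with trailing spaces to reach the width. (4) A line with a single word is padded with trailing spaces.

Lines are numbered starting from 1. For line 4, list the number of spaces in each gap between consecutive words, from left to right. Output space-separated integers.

Answer: 1

Derivation:
Line 1: ['yellow', 'no'] (min_width=9, slack=2)
Line 2: ['no', 'knife'] (min_width=8, slack=3)
Line 3: ['orange', 'soft'] (min_width=11, slack=0)
Line 4: ['island', 'tree'] (min_width=11, slack=0)
Line 5: ['why', 'pencil'] (min_width=10, slack=1)
Line 6: ['at'] (min_width=2, slack=9)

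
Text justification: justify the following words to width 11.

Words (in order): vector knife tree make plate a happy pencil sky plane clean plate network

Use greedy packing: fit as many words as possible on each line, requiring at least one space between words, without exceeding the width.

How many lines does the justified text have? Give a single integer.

Line 1: ['vector'] (min_width=6, slack=5)
Line 2: ['knife', 'tree'] (min_width=10, slack=1)
Line 3: ['make', 'plate'] (min_width=10, slack=1)
Line 4: ['a', 'happy'] (min_width=7, slack=4)
Line 5: ['pencil', 'sky'] (min_width=10, slack=1)
Line 6: ['plane', 'clean'] (min_width=11, slack=0)
Line 7: ['plate'] (min_width=5, slack=6)
Line 8: ['network'] (min_width=7, slack=4)
Total lines: 8

Answer: 8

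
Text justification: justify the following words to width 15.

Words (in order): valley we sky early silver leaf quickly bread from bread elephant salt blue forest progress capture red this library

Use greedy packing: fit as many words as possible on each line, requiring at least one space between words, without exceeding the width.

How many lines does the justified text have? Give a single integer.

Line 1: ['valley', 'we', 'sky'] (min_width=13, slack=2)
Line 2: ['early', 'silver'] (min_width=12, slack=3)
Line 3: ['leaf', 'quickly'] (min_width=12, slack=3)
Line 4: ['bread', 'from'] (min_width=10, slack=5)
Line 5: ['bread', 'elephant'] (min_width=14, slack=1)
Line 6: ['salt', 'blue'] (min_width=9, slack=6)
Line 7: ['forest', 'progress'] (min_width=15, slack=0)
Line 8: ['capture', 'red'] (min_width=11, slack=4)
Line 9: ['this', 'library'] (min_width=12, slack=3)
Total lines: 9

Answer: 9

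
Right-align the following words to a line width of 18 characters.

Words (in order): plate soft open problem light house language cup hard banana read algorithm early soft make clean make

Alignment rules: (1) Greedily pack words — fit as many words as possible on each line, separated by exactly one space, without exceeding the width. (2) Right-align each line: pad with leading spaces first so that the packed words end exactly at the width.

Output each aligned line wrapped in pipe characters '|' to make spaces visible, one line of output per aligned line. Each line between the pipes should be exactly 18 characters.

Line 1: ['plate', 'soft', 'open'] (min_width=15, slack=3)
Line 2: ['problem', 'light'] (min_width=13, slack=5)
Line 3: ['house', 'language', 'cup'] (min_width=18, slack=0)
Line 4: ['hard', 'banana', 'read'] (min_width=16, slack=2)
Line 5: ['algorithm', 'early'] (min_width=15, slack=3)
Line 6: ['soft', 'make', 'clean'] (min_width=15, slack=3)
Line 7: ['make'] (min_width=4, slack=14)

Answer: |   plate soft open|
|     problem light|
|house language cup|
|  hard banana read|
|   algorithm early|
|   soft make clean|
|              make|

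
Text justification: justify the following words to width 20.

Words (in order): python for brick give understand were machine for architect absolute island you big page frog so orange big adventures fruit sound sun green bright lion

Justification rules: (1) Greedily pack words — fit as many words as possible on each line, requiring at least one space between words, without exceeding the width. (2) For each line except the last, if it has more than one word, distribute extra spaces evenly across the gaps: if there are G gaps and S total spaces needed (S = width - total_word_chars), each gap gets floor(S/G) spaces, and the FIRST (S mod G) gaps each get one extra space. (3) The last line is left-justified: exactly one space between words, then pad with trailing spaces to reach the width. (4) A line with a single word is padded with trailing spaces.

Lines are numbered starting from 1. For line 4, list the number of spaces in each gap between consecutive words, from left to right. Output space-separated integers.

Answer: 3

Derivation:
Line 1: ['python', 'for', 'brick'] (min_width=16, slack=4)
Line 2: ['give', 'understand', 'were'] (min_width=20, slack=0)
Line 3: ['machine', 'for'] (min_width=11, slack=9)
Line 4: ['architect', 'absolute'] (min_width=18, slack=2)
Line 5: ['island', 'you', 'big', 'page'] (min_width=19, slack=1)
Line 6: ['frog', 'so', 'orange', 'big'] (min_width=18, slack=2)
Line 7: ['adventures', 'fruit'] (min_width=16, slack=4)
Line 8: ['sound', 'sun', 'green'] (min_width=15, slack=5)
Line 9: ['bright', 'lion'] (min_width=11, slack=9)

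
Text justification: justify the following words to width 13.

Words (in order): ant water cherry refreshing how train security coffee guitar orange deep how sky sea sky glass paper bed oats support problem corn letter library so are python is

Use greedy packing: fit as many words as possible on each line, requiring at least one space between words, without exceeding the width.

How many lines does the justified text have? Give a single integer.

Answer: 15

Derivation:
Line 1: ['ant', 'water'] (min_width=9, slack=4)
Line 2: ['cherry'] (min_width=6, slack=7)
Line 3: ['refreshing'] (min_width=10, slack=3)
Line 4: ['how', 'train'] (min_width=9, slack=4)
Line 5: ['security'] (min_width=8, slack=5)
Line 6: ['coffee', 'guitar'] (min_width=13, slack=0)
Line 7: ['orange', 'deep'] (min_width=11, slack=2)
Line 8: ['how', 'sky', 'sea'] (min_width=11, slack=2)
Line 9: ['sky', 'glass'] (min_width=9, slack=4)
Line 10: ['paper', 'bed'] (min_width=9, slack=4)
Line 11: ['oats', 'support'] (min_width=12, slack=1)
Line 12: ['problem', 'corn'] (min_width=12, slack=1)
Line 13: ['letter'] (min_width=6, slack=7)
Line 14: ['library', 'so'] (min_width=10, slack=3)
Line 15: ['are', 'python', 'is'] (min_width=13, slack=0)
Total lines: 15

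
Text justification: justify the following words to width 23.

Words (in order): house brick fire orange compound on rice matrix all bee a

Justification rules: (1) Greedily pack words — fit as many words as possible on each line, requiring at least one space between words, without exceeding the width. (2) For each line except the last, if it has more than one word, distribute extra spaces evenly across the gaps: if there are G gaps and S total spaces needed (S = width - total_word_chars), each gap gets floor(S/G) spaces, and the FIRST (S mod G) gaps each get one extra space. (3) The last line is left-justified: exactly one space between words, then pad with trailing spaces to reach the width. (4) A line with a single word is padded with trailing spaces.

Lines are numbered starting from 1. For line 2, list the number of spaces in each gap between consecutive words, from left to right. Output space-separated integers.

Answer: 1 1 1

Derivation:
Line 1: ['house', 'brick', 'fire', 'orange'] (min_width=23, slack=0)
Line 2: ['compound', 'on', 'rice', 'matrix'] (min_width=23, slack=0)
Line 3: ['all', 'bee', 'a'] (min_width=9, slack=14)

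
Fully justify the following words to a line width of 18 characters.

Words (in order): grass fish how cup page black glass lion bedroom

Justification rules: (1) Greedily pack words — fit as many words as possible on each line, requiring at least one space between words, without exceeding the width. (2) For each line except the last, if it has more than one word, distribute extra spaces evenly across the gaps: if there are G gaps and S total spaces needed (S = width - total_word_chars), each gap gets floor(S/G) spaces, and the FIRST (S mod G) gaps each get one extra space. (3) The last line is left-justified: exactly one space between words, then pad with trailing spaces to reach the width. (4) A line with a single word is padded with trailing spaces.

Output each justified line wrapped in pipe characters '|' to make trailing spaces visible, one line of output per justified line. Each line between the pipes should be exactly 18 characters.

Answer: |grass fish how cup|
|page  black  glass|
|lion bedroom      |

Derivation:
Line 1: ['grass', 'fish', 'how', 'cup'] (min_width=18, slack=0)
Line 2: ['page', 'black', 'glass'] (min_width=16, slack=2)
Line 3: ['lion', 'bedroom'] (min_width=12, slack=6)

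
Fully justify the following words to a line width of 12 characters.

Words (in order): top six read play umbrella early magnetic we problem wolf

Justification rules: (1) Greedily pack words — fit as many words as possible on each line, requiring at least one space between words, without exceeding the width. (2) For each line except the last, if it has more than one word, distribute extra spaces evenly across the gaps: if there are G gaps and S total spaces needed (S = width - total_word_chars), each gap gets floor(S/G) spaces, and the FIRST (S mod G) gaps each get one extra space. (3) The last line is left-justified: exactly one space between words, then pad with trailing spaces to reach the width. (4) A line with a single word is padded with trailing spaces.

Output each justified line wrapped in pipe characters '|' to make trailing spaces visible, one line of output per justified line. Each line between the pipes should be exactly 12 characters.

Line 1: ['top', 'six', 'read'] (min_width=12, slack=0)
Line 2: ['play'] (min_width=4, slack=8)
Line 3: ['umbrella'] (min_width=8, slack=4)
Line 4: ['early'] (min_width=5, slack=7)
Line 5: ['magnetic', 'we'] (min_width=11, slack=1)
Line 6: ['problem', 'wolf'] (min_width=12, slack=0)

Answer: |top six read|
|play        |
|umbrella    |
|early       |
|magnetic  we|
|problem wolf|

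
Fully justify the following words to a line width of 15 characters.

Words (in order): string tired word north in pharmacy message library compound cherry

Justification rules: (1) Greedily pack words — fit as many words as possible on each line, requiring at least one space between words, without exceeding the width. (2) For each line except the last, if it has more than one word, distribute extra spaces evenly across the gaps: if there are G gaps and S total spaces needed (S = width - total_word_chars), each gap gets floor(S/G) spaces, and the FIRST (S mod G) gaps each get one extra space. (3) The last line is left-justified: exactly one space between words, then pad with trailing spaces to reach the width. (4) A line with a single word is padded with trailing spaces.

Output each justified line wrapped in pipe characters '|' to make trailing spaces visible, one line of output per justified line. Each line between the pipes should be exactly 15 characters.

Answer: |string    tired|
|word  north  in|
|pharmacy       |
|message library|
|compound cherry|

Derivation:
Line 1: ['string', 'tired'] (min_width=12, slack=3)
Line 2: ['word', 'north', 'in'] (min_width=13, slack=2)
Line 3: ['pharmacy'] (min_width=8, slack=7)
Line 4: ['message', 'library'] (min_width=15, slack=0)
Line 5: ['compound', 'cherry'] (min_width=15, slack=0)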